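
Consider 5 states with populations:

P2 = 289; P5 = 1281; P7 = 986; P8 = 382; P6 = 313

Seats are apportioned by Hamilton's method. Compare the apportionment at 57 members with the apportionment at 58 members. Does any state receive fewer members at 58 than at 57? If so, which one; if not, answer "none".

P6

At 57 seats: P2 5, P5 22, P7 17, P8 7, P6 6.
At 58 seats: P2 5, P5 23, P7 18, P8 7, P6 5.
P6 drops from 6 to 5.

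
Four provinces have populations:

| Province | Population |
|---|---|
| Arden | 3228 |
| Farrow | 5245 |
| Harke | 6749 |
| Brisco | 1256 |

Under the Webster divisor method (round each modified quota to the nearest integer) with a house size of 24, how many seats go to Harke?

Standard divisor 16478/24 ≈ 686.583; standard quotas: Arden 4.702, Farrow 7.639, Harke 9.830, Brisco 1.829.
Rounding to the nearest integer gives 5, 8, 10, 2 = 25 seats, so the divisor must be adjusted.
With modified divisor 705: modified quotas Arden 4.579, Farrow 7.440, Harke 9.573, Brisco 1.782.
Rounding to the nearest integer: Arden 5, Farrow 7, Harke 10, Brisco 2 (total 24).
Harke receives 10.

10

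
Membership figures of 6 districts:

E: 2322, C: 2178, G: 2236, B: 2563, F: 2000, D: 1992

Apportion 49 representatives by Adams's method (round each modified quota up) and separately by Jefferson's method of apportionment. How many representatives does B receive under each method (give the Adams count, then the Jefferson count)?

Adams: E 9, C 8, G 8, B 9, F 8, D 7.
Jefferson: E 9, C 8, G 8, B 10, F 7, D 7.
B gets 9 under Adams and 10 under Jefferson.

9 and 10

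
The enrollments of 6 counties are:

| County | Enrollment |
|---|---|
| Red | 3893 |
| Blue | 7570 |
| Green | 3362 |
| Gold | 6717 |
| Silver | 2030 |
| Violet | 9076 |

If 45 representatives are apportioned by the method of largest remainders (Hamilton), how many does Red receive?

Total 32648; standard divisor 32648/45 ≈ 725.511.
Standard quotas: Red 5.3659, Blue 10.4340, Green 4.6340, Gold 9.2583, Silver 2.7980, Violet 12.5098.
Lower quotas: Red 5, Blue 10, Green 4, Gold 9, Silver 2, Violet 12 (sum 42, leaving 3 seats).
Remainders in descending order: Silver 0.7980, Green 0.6340, Violet 0.5098, Blue 0.4340, Red 0.3659, Gold 0.2583.
Largest remainders: Silver, Green, Violet receive the extra seats.
Red receives 5.

5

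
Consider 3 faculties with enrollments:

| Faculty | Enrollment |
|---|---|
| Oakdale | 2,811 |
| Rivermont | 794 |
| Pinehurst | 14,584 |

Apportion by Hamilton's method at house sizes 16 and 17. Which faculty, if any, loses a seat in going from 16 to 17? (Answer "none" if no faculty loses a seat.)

At 16 seats: Oakdale 2, Rivermont 1, Pinehurst 13.
At 17 seats: Oakdale 2, Rivermont 1, Pinehurst 14.
No faculty's allocation decreased.

none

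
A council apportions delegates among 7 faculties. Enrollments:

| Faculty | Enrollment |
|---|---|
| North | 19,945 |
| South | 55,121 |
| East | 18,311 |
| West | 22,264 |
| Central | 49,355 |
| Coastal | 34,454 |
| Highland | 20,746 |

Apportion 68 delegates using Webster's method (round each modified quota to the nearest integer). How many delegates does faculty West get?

Standard divisor 220196/68 ≈ 3238.176; standard quotas: North 6.159, South 17.022, East 5.655, West 6.875, Central 15.242, Coastal 10.640, Highland 6.407.
Rounding to the nearest integer gives North 6, South 17, East 6, West 7, Central 15, Coastal 11, Highland 6 — total 68, matching the house size, so no adjustment is needed.
West receives 7.

7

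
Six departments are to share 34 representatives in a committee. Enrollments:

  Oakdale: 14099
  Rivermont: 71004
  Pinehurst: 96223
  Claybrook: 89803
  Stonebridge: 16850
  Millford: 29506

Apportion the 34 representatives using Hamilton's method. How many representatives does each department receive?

The standard divisor is 317485/34 ≈ 9337.794.
Standard quotas: Oakdale 1.5099, Rivermont 7.6039, Pinehurst 10.3047, Claybrook 9.6172, Stonebridge 1.8045, Millford 3.1598.
Lower quotas: Oakdale 1, Rivermont 7, Pinehurst 10, Claybrook 9, Stonebridge 1, Millford 3 (sum 31, leaving 3 seats).
Remainders in descending order: Stonebridge 0.8045, Claybrook 0.6172, Rivermont 0.6039, Oakdale 0.5099, Pinehurst 0.3047, Millford 0.1598.
Largest remainders: Stonebridge, Claybrook, Rivermont receive the extra seats.

Oakdale=1; Rivermont=8; Pinehurst=10; Claybrook=10; Stonebridge=2; Millford=3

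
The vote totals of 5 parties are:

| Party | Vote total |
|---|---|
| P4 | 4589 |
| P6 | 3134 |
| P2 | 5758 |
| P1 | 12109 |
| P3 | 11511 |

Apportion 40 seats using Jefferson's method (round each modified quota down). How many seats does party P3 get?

13

Standard divisor 37101/40 ≈ 927.525; standard quotas: P4 4.948, P6 3.379, P2 6.208, P1 13.055, P3 12.410.
Rounding down gives 4, 3, 6, 13, 12 = 38 seats, so the divisor must be adjusted.
With modified divisor 880: modified quotas P4 5.215, P6 3.561, P2 6.543, P1 13.760, P3 13.081.
Rounding down: P4 5, P6 3, P2 6, P1 13, P3 13 (total 40).
P3 receives 13.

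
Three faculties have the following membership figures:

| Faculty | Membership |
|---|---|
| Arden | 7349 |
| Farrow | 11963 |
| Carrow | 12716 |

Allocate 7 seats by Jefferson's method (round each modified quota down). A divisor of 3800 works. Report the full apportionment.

With modified divisor 3800: modified quotas Arden 1.934, Farrow 3.148, Carrow 3.346.
Rounding down: Arden 1, Farrow 3, Carrow 3 (total 7).

Arden: 1, Farrow: 3, Carrow: 3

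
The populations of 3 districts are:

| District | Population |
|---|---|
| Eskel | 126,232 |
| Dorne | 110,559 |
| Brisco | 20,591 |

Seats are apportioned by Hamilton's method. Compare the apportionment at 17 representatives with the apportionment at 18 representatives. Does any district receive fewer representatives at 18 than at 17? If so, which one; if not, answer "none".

Brisco

At 17 seats: Eskel 8, Dorne 7, Brisco 2.
At 18 seats: Eskel 9, Dorne 8, Brisco 1.
Brisco drops from 2 to 1.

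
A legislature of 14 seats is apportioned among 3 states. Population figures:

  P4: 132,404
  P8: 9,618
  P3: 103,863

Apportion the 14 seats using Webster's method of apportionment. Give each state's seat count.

Standard divisor 245885/14 ≈ 17563.214; standard quotas: P4 7.539, P8 0.548, P3 5.914.
Rounding to the nearest integer gives 8, 1, 6 = 15 seats, so the divisor must be adjusted.
With modified divisor 18300: modified quotas P4 7.235, P8 0.526, P3 5.676.
Rounding to the nearest integer: P4 7, P8 1, P3 6 (total 14).

P4 7; P8 1; P3 6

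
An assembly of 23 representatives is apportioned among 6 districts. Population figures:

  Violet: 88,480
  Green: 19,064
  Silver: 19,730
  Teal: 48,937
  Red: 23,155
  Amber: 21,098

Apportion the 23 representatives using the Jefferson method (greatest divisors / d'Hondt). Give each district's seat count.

Standard divisor 220464/23 ≈ 9585.391; standard quotas: Violet 9.231, Green 1.989, Silver 2.058, Teal 5.105, Red 2.416, Amber 2.201.
Rounding down gives 9, 1, 2, 5, 2, 2 = 21 seats, so the divisor must be adjusted.
With modified divisor 8500: modified quotas Violet 10.409, Green 2.243, Silver 2.321, Teal 5.757, Red 2.724, Amber 2.482.
Rounding down: Violet 10, Green 2, Silver 2, Teal 5, Red 2, Amber 2 (total 23).

Violet 10; Green 2; Silver 2; Teal 5; Red 2; Amber 2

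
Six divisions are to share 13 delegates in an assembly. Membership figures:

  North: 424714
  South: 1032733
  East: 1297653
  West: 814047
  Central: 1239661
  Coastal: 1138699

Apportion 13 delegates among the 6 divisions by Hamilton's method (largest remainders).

Total 5947507; standard divisor 5947507/13 ≈ 457500.538.
Standard quotas: North 0.9283, South 2.2573, East 2.8364, West 1.7793, Central 2.7096, Coastal 2.4890.
Lower quotas: North 0, South 2, East 2, West 1, Central 2, Coastal 2 (sum 9, leaving 4 seats).
Remainders in descending order: North 0.9283, East 0.8364, West 0.7793, Central 0.7096, Coastal 0.4890, South 0.2573.
The surplus seats go to North, East, West, Central.

North=1, South=2, East=3, West=2, Central=3, Coastal=2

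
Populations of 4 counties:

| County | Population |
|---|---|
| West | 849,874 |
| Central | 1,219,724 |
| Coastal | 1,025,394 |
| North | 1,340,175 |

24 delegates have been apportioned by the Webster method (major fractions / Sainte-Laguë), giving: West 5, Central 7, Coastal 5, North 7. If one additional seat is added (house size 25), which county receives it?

Coastal

Priority for the next seat is population ÷ (current seats + 0.5).
Priorities: West 154522.545, Central 162629.867, Coastal 186435.273, North 178690.000.
Highest priority: Coastal.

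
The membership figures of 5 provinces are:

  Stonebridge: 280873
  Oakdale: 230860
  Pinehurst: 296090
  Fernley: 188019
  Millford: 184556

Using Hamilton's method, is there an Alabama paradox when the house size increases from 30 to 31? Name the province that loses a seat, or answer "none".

none

At 30 seats: Stonebridge 7, Oakdale 6, Pinehurst 7, Fernley 5, Millford 5.
At 31 seats: Stonebridge 7, Oakdale 6, Pinehurst 8, Fernley 5, Millford 5.
No province's allocation decreased.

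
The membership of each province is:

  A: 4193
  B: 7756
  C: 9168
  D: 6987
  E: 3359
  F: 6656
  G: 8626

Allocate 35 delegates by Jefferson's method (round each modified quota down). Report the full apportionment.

Standard divisor 46745/35 ≈ 1335.571; standard quotas: A 3.139, B 5.807, C 6.864, D 5.231, E 2.515, F 4.984, G 6.459.
Rounding down gives 3, 5, 6, 5, 2, 4, 6 = 31 seats, so the divisor must be adjusted.
With modified divisor 1200: modified quotas A 3.494, B 6.463, C 7.640, D 5.822, E 2.799, F 5.547, G 7.188.
Rounding down: A 3, B 6, C 7, D 5, E 2, F 5, G 7 (total 35).

A=3, B=6, C=7, D=5, E=2, F=5, G=7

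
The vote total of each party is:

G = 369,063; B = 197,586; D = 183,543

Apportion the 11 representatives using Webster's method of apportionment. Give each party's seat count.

G=5, B=3, D=3

Standard divisor 750192/11 ≈ 68199.273; standard quotas: G 5.412, B 2.897, D 2.691.
Rounding to the nearest integer gives G 5, B 3, D 3 — total 11, matching the house size, so no adjustment is needed.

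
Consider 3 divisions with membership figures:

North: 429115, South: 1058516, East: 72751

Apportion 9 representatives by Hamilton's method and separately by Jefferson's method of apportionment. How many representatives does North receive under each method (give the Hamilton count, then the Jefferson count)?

3 and 2

Hamilton: North 3, South 6, East 0.
Jefferson: North 2, South 7, East 0.
North gets 3 under Hamilton and 2 under Jefferson.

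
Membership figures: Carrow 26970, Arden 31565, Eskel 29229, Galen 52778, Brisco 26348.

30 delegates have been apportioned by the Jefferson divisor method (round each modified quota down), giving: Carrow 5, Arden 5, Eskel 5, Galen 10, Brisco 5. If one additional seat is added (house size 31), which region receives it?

Arden

Priority for the next seat is population ÷ (current seats + 1).
Priorities: Carrow 4495.000, Arden 5260.833, Eskel 4871.500, Galen 4798.000, Brisco 4391.333.
Highest priority: Arden.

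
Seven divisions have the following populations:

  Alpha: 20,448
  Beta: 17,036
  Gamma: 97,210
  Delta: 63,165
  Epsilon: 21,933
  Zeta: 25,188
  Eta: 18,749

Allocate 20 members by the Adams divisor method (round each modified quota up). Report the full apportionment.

Standard divisor 263729/20 ≈ 13186.45; standard quotas: Alpha 1.551, Beta 1.292, Gamma 7.372, Delta 4.790, Epsilon 1.663, Zeta 1.910, Eta 1.422.
Rounding up gives 2, 2, 8, 5, 2, 2, 2 = 23 seats, so the divisor must be adjusted.
With modified divisor 16600: modified quotas Alpha 1.232, Beta 1.026, Gamma 5.856, Delta 3.805, Epsilon 1.321, Zeta 1.517, Eta 1.129.
Rounding up: Alpha 2, Beta 2, Gamma 6, Delta 4, Epsilon 2, Zeta 2, Eta 2 (total 20).

Alpha: 2, Beta: 2, Gamma: 6, Delta: 4, Epsilon: 2, Zeta: 2, Eta: 2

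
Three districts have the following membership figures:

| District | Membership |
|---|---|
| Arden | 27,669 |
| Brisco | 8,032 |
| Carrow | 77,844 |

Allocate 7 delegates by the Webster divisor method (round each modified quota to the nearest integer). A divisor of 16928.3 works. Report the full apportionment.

Arden 2, Brisco 0, Carrow 5

With modified divisor 16928.3: modified quotas Arden 1.634, Brisco 0.474, Carrow 4.598.
Rounding to the nearest integer: Arden 2, Brisco 0, Carrow 5 (total 7).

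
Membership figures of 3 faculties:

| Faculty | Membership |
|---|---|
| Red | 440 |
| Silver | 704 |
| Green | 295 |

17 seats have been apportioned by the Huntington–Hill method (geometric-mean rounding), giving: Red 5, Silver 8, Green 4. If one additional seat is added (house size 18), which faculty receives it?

Silver

Priority for the next seat is population ÷ (√(s·(s+1))).
Priorities: Red 80.333, Silver 82.967, Green 65.964.
Highest priority: Silver.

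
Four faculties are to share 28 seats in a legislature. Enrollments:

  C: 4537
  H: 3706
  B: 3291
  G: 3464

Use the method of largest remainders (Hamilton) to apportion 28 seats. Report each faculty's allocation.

The standard divisor is 14998/28 ≈ 535.643.
Standard quotas: C 8.470, H 6.919, B 6.144, G 6.467.
Lower quotas: C 8, H 6, B 6, G 6 (sum 26, leaving 2 seats).
Remainders in descending order: H 0.919, C 0.470, G 0.467, B 0.144.
The surplus seats go to H, C.

C: 9; H: 7; B: 6; G: 6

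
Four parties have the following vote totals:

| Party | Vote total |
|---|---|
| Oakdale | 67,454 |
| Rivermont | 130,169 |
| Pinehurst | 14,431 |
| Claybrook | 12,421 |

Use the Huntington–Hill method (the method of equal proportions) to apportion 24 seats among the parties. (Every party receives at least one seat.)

With divisor 9331: modified quotas Oakdale 7.229, Rivermont 13.950, Pinehurst 1.547, Claybrook 1.331.
Geometric-mean thresholds: Oakdale √(7·8)=7.483, Rivermont √(13·14)=13.491, Pinehurst √(1·2)=1.414, Claybrook √(1·2)=1.414.
Each quota rounded against its threshold gives Oakdale 7, Rivermont 14, Pinehurst 2, Claybrook 1 (total 24).

Oakdale=7; Rivermont=14; Pinehurst=2; Claybrook=1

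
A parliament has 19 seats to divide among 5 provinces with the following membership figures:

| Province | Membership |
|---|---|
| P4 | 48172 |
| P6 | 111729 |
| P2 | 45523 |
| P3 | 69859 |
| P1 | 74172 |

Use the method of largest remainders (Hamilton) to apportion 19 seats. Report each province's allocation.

P4=3; P6=6; P2=2; P3=4; P1=4

Total 349455; standard divisor 349455/19 ≈ 18392.368.
Standard quotas: P4 2.6191, P6 6.0747, P2 2.4751, P3 3.7983, P1 4.0328.
Lower quotas: P4 2, P6 6, P2 2, P3 3, P1 4 (sum 17, leaving 2 seats).
Remainders in descending order: P3 0.7983, P4 0.6191, P2 0.4751, P6 0.0747, P1 0.0328.
Largest remainders: P3, P4 receive the extra seats.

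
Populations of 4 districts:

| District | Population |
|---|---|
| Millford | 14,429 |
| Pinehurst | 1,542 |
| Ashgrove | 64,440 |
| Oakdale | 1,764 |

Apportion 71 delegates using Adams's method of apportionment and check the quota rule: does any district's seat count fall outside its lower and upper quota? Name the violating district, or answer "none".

Standard quotas: Millford 12.467, Pinehurst 1.332, Ashgrove 55.677, Oakdale 1.524.
Adams allocation: Millford 13, Pinehurst 2, Ashgrove 54, Oakdale 2.
Ashgrove has quota 55.677 (lower 55, upper 56) but receives 54 — outside the quota interval.

Ashgrove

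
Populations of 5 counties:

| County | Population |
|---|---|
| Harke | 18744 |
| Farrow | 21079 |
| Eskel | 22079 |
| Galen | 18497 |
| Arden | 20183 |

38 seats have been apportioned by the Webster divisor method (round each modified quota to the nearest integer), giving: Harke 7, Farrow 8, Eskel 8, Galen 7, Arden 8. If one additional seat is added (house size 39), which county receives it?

Priority for the next seat is population ÷ (current seats + 0.5).
Priorities: Harke 2499.200, Farrow 2479.882, Eskel 2597.529, Galen 2466.267, Arden 2374.471.
Highest priority: Eskel.

Eskel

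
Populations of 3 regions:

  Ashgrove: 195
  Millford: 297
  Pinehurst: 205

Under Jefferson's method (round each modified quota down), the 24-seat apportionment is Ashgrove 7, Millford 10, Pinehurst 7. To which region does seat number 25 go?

Priority for the next seat is population ÷ (current seats + 1).
Priorities: Ashgrove 24.375, Millford 27.000, Pinehurst 25.625.
Highest priority: Millford.

Millford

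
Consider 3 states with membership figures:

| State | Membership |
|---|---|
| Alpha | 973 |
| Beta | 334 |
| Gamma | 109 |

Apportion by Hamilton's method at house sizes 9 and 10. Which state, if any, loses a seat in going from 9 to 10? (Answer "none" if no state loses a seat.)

At 9 seats: Alpha 6, Beta 2, Gamma 1.
At 10 seats: Alpha 7, Beta 2, Gamma 1.
No state's allocation decreased.

none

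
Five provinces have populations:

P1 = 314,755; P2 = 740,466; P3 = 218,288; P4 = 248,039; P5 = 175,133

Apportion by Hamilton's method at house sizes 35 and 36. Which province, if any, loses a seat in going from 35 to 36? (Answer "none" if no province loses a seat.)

At 35 seats: P1 6, P2 15, P3 5, P4 5, P5 4.
At 36 seats: P1 7, P2 16, P3 4, P4 5, P5 4.
P3 drops from 5 to 4.

P3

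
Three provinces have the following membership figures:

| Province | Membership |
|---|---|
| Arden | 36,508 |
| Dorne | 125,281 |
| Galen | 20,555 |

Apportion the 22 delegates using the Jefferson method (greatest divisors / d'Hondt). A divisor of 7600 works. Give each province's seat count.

With modified divisor 7600: modified quotas Arden 4.804, Dorne 16.484, Galen 2.705.
Rounding down: Arden 4, Dorne 16, Galen 2 (total 22).

Arden 4; Dorne 16; Galen 2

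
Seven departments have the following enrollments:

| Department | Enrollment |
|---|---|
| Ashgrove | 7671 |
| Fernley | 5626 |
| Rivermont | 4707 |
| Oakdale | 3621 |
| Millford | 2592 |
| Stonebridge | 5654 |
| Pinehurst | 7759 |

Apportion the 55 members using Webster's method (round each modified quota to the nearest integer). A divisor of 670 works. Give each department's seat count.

Ashgrove: 11, Fernley: 8, Rivermont: 7, Oakdale: 5, Millford: 4, Stonebridge: 8, Pinehurst: 12

With modified divisor 670: modified quotas Ashgrove 11.449, Fernley 8.397, Rivermont 7.025, Oakdale 5.404, Millford 3.869, Stonebridge 8.439, Pinehurst 11.581.
Rounding to the nearest integer: Ashgrove 11, Fernley 8, Rivermont 7, Oakdale 5, Millford 4, Stonebridge 8, Pinehurst 12 (total 55).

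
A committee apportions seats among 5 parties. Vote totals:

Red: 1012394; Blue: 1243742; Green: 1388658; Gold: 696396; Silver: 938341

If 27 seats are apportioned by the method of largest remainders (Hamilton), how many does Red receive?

Standard divisor: 5279531 ÷ 27 ≈ 195538.185.
Standard quotas: Red 5.1775, Blue 6.3606, Green 7.1017, Gold 3.5614, Silver 4.7988.
Lower quotas: Red 5, Blue 6, Green 7, Gold 3, Silver 4 (sum 25, leaving 2 seats).
Remainders in descending order: Silver 0.7988, Gold 0.5614, Blue 0.3606, Red 0.1775, Green 0.1017.
The surplus seats go to Silver, Gold.
Red receives 5.

5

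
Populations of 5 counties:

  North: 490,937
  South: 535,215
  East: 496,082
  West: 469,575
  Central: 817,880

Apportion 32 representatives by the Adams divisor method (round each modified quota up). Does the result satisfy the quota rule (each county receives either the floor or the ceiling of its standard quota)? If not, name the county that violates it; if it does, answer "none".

none

Standard quotas: North 5.591, South 6.096, East 5.650, West 5.348, Central 9.315.
Adams allocation: North 6, South 6, East 6, West 5, Central 9.
Every allocation lies between the lower and upper quota.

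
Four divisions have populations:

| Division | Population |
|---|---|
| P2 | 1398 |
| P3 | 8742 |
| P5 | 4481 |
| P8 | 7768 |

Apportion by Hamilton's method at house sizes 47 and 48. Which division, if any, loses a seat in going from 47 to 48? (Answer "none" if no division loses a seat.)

At 47 seats: P2 3, P3 18, P5 10, P8 16.
At 48 seats: P2 3, P3 19, P5 9, P8 17.
P5 drops from 10 to 9.

P5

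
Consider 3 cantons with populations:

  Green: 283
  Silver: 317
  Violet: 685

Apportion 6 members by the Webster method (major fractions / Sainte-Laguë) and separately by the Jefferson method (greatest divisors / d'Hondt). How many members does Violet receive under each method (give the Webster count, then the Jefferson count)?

3 and 4

Webster: Green 1, Silver 2, Violet 3.
Jefferson: Green 1, Silver 1, Violet 4.
Violet gets 3 under Webster and 4 under Jefferson.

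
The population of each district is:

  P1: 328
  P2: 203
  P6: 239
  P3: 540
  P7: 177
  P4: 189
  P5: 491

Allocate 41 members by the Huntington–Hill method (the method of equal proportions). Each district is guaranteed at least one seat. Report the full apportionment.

P1 6; P2 4; P6 5; P3 10; P7 3; P4 4; P5 9

With divisor 53: modified quotas P1 6.189, P2 3.830, P6 4.509, P3 10.189, P7 3.340, P4 3.566, P5 9.264.
Geometric-mean thresholds: P1 √(6·7)=6.481, P2 √(3·4)=3.464, P6 √(4·5)=4.472, P3 √(10·11)=10.488, P7 √(3·4)=3.464, P4 √(3·4)=3.464, P5 √(9·10)=9.487.
Each quota rounded against its threshold gives P1 6, P2 4, P6 5, P3 10, P7 3, P4 4, P5 9 (total 41).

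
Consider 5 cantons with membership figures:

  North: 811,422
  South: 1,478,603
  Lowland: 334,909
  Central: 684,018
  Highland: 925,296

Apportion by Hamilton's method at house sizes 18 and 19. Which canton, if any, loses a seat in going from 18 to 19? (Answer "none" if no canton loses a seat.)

At 18 seats: North 4, South 6, Lowland 1, Central 3, Highland 4.
At 19 seats: North 4, South 7, Lowland 1, Central 3, Highland 4.
No canton's allocation decreased.

none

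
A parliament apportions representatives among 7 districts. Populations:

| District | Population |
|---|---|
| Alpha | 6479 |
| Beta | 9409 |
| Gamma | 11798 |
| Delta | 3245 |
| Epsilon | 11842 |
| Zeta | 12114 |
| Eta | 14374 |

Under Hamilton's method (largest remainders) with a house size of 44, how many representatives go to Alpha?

4

Total 69261; standard divisor 69261/44 ≈ 1574.114.
Standard quotas: Alpha 4.1160, Beta 5.9773, Gamma 7.4950, Delta 2.0615, Epsilon 7.5230, Zeta 7.6958, Eta 9.1315.
Lower quotas: Alpha 4, Beta 5, Gamma 7, Delta 2, Epsilon 7, Zeta 7, Eta 9 (sum 41, leaving 3 seats).
Remainders in descending order: Beta 0.9773, Zeta 0.6958, Epsilon 0.5230, Gamma 0.4950, Eta 0.1315, Alpha 0.1160, Delta 0.0615.
The surplus seats go to Beta, Zeta, Epsilon.
Alpha receives 4.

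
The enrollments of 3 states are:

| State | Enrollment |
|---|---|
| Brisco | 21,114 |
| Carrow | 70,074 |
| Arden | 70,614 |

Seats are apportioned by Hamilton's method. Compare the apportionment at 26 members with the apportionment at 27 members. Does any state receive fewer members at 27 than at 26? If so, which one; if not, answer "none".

Brisco

At 26 seats: Brisco 4, Carrow 11, Arden 11.
At 27 seats: Brisco 3, Carrow 12, Arden 12.
Brisco drops from 4 to 3.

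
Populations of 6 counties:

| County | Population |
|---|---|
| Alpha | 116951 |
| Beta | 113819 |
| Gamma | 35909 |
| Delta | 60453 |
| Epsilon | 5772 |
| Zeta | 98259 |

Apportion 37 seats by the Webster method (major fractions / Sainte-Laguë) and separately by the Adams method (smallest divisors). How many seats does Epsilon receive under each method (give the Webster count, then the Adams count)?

0 and 1

Webster: Alpha 10, Beta 10, Gamma 3, Delta 5, Epsilon 0, Zeta 9.
Adams: Alpha 10, Beta 10, Gamma 3, Delta 5, Epsilon 1, Zeta 8.
Epsilon gets 0 under Webster and 1 under Adams.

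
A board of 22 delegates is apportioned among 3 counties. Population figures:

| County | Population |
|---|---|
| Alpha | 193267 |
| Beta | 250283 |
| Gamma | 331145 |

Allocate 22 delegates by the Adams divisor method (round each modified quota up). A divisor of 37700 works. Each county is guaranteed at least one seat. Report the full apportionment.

Alpha 6, Beta 7, Gamma 9

With modified divisor 37700: modified quotas Alpha 5.126, Beta 6.639, Gamma 8.784.
Rounding up: Alpha 6, Beta 7, Gamma 9 (total 22).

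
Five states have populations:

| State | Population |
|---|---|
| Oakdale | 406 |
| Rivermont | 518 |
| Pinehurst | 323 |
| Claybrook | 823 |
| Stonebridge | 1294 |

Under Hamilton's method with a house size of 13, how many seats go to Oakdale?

2

The standard divisor is 3364/13 ≈ 258.769.
Standard quotas: Oakdale 1.569, Rivermont 2.002, Pinehurst 1.248, Claybrook 3.180, Stonebridge 5.001.
Lower quotas: Oakdale 1, Rivermont 2, Pinehurst 1, Claybrook 3, Stonebridge 5 (sum 12, leaving 1 seat).
Remainders in descending order: Oakdale 0.569, Pinehurst 0.248, Claybrook 0.180, Rivermont 0.002, Stonebridge 0.001.
The surplus seat goes to Oakdale.
Oakdale receives 2.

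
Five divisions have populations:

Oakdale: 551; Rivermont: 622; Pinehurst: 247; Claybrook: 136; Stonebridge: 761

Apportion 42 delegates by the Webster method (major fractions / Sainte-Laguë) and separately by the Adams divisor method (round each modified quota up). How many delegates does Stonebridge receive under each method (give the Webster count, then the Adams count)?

Webster: Oakdale 10, Rivermont 11, Pinehurst 5, Claybrook 2, Stonebridge 14.
Adams: Oakdale 10, Rivermont 11, Pinehurst 5, Claybrook 3, Stonebridge 13.
Stonebridge gets 14 under Webster and 13 under Adams.

14 and 13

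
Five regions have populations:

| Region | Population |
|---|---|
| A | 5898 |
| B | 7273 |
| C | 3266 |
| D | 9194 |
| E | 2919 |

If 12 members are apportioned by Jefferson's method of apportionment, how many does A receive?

Standard divisor 28550/12 ≈ 2379.167; standard quotas: A 2.479, B 3.057, C 1.373, D 3.864, E 1.227.
Rounding down gives 2, 3, 1, 3, 1 = 10 seats, so the divisor must be adjusted.
With modified divisor 1900: modified quotas A 3.104, B 3.828, C 1.719, D 4.839, E 1.536.
Rounding down: A 3, B 3, C 1, D 4, E 1 (total 12).
A receives 3.

3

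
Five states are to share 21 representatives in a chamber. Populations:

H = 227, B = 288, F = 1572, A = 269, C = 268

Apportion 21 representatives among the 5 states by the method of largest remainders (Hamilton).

Total 2624; standard divisor 2624/21 ≈ 124.952.
Standard quotas: H 1.817, B 2.305, F 12.581, A 2.153, C 2.145.
Lower quotas: H 1, B 2, F 12, A 2, C 2 (sum 19, leaving 2 seats).
Remainders in descending order: H 0.817, F 0.581, B 0.305, A 0.153, C 0.145.
Largest remainders: H, F receive the extra seats.

H 2; B 2; F 13; A 2; C 2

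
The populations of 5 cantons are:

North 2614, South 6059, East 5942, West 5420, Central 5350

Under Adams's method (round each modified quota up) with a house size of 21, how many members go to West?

5

Standard divisor 25385/21 ≈ 1208.81; standard quotas: North 2.162, South 5.012, East 4.916, West 4.484, Central 4.426.
Rounding up gives 3, 6, 5, 5, 5 = 24 seats, so the divisor must be adjusted.
With modified divisor 1346: modified quotas North 1.942, South 4.501, East 4.415, West 4.027, Central 3.975.
Rounding up: North 2, South 5, East 5, West 5, Central 4 (total 21).
West receives 5.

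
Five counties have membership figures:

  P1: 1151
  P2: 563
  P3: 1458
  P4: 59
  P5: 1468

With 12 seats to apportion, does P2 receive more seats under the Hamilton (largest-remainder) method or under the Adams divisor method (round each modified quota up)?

Hamilton: P1 3, P2 1, P3 4, P4 0, P5 4.
Adams: P1 3, P2 2, P3 3, P4 1, P5 3.
P2 gets 1 under Hamilton and 2 under Adams.

Adams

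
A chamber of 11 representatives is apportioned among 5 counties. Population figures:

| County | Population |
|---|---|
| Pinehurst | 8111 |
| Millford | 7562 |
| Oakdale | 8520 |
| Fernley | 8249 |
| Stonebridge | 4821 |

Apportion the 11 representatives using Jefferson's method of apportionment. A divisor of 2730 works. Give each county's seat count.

With modified divisor 2730: modified quotas Pinehurst 2.971, Millford 2.770, Oakdale 3.121, Fernley 3.022, Stonebridge 1.766.
Rounding down: Pinehurst 2, Millford 2, Oakdale 3, Fernley 3, Stonebridge 1 (total 11).

Pinehurst 2, Millford 2, Oakdale 3, Fernley 3, Stonebridge 1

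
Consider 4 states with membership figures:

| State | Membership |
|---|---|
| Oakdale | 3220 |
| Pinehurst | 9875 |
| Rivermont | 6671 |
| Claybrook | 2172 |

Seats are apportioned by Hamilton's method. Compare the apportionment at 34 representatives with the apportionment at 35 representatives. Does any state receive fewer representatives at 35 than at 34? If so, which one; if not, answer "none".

At 34 seats: Oakdale 5, Pinehurst 15, Rivermont 10, Claybrook 4.
At 35 seats: Oakdale 5, Pinehurst 16, Rivermont 11, Claybrook 3.
Claybrook drops from 4 to 3.

Claybrook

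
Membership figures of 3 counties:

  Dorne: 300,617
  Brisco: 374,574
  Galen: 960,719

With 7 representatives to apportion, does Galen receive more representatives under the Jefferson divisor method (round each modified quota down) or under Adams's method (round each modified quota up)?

Jefferson: Dorne 1, Brisco 1, Galen 5.
Adams: Dorne 1, Brisco 2, Galen 4.
Galen gets 5 under Jefferson and 4 under Adams.

Jefferson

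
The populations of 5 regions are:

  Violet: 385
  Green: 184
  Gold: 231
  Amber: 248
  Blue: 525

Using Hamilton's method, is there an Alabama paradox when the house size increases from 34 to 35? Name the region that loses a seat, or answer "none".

At 34 seats: Violet 8, Green 4, Gold 5, Amber 6, Blue 11.
At 35 seats: Violet 9, Green 4, Gold 5, Amber 5, Blue 12.
Amber drops from 6 to 5.

Amber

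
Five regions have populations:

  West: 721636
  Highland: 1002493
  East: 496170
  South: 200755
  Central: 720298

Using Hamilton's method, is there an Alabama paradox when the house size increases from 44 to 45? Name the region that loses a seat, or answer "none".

none

At 44 seats: West 10, Highland 14, East 7, South 3, Central 10.
At 45 seats: West 10, Highland 15, East 7, South 3, Central 10.
No region's allocation decreased.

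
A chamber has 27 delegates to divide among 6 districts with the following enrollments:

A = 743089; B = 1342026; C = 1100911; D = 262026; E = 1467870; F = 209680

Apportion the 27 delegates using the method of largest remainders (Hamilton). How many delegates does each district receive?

Standard divisor: 5125602 ÷ 27 ≈ 189837.111.
Standard quotas: A 3.9144, B 7.0694, C 5.7992, D 1.3803, E 7.7323, F 1.1045.
Lower quotas: A 3, B 7, C 5, D 1, E 7, F 1 (sum 24, leaving 3 seats).
Remainders in descending order: A 0.9144, C 0.7992, E 0.7323, D 0.3803, F 0.1045, B 0.0694.
Largest remainders: A, C, E receive the extra seats.

A: 4; B: 7; C: 6; D: 1; E: 8; F: 1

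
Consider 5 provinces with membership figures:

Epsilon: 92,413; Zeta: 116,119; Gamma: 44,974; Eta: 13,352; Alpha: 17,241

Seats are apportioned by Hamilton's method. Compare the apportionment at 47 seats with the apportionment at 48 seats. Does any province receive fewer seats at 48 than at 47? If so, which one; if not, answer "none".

At 47 seats: Epsilon 15, Zeta 19, Gamma 8, Eta 2, Alpha 3.
At 48 seats: Epsilon 16, Zeta 20, Gamma 7, Eta 2, Alpha 3.
Gamma drops from 8 to 7.

Gamma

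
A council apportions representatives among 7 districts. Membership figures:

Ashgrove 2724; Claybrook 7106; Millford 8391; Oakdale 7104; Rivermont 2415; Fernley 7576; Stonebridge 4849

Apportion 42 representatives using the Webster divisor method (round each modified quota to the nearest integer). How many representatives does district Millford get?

Standard divisor 40165/42 ≈ 956.31; standard quotas: Ashgrove 2.848, Claybrook 7.431, Millford 8.774, Oakdale 7.429, Rivermont 2.525, Fernley 7.922, Stonebridge 5.071.
Rounding to the nearest integer gives Ashgrove 3, Claybrook 7, Millford 9, Oakdale 7, Rivermont 3, Fernley 8, Stonebridge 5 — total 42, matching the house size, so no adjustment is needed.
Millford receives 9.

9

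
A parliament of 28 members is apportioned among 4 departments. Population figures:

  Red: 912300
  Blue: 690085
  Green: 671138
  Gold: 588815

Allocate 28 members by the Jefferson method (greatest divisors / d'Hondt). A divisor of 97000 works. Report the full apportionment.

Red: 9, Blue: 7, Green: 6, Gold: 6

With modified divisor 97000: modified quotas Red 9.405, Blue 7.114, Green 6.919, Gold 6.070.
Rounding down: Red 9, Blue 7, Green 6, Gold 6 (total 28).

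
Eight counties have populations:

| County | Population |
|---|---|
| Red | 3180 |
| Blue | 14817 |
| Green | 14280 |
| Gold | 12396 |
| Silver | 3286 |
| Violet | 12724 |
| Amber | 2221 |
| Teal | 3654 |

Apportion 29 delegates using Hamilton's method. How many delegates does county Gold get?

Total 66558; standard divisor 66558/29 ≈ 2295.103.
Standard quotas: Red 1.3856, Blue 6.4559, Green 6.2219, Gold 5.4011, Silver 1.4317, Violet 5.5440, Amber 0.9677, Teal 1.5921.
Lower quotas: Red 1, Blue 6, Green 6, Gold 5, Silver 1, Violet 5, Amber 0, Teal 1 (sum 25, leaving 4 seats).
Remainders in descending order: Amber 0.9677, Teal 0.5921, Violet 0.5440, Blue 0.4559, Silver 0.4317, Gold 0.4011, Red 0.3856, Green 0.2219.
The surplus seats go to Amber, Teal, Violet, Blue.
Gold receives 5.

5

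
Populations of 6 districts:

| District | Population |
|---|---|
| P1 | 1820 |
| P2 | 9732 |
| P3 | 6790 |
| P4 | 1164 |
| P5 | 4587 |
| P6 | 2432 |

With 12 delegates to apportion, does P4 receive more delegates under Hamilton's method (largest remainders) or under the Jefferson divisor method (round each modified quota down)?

Hamilton

Hamilton: P1 1, P2 4, P3 3, P4 1, P5 2, P6 1.
Jefferson: P1 1, P2 5, P3 3, P4 0, P5 2, P6 1.
P4 gets 1 under Hamilton and 0 under Jefferson.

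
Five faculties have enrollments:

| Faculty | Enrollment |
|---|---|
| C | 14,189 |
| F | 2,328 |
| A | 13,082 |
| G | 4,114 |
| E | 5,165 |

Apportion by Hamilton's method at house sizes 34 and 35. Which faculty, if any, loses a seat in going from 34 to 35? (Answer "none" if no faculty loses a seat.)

At 34 seats: C 12, F 2, A 11, G 4, E 5.
At 35 seats: C 13, F 2, A 12, G 4, E 4.
E drops from 5 to 4.

E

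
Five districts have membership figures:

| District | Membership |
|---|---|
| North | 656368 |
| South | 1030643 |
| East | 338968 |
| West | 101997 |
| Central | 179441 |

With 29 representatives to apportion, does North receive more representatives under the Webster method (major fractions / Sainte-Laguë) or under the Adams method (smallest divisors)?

Webster

Webster: North 9, South 13, East 4, West 1, Central 2.
Adams: North 8, South 12, East 4, West 2, Central 3.
North gets 9 under Webster and 8 under Adams.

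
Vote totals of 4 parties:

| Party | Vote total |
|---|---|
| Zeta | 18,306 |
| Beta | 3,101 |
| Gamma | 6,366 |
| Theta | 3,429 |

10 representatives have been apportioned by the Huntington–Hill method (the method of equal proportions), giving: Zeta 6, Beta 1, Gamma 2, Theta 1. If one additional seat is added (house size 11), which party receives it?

Zeta

Priority for the next seat is population ÷ (√(s·(s+1))).
Priorities: Zeta 2824.677, Beta 2192.738, Gamma 2598.909, Theta 2424.669.
Highest priority: Zeta.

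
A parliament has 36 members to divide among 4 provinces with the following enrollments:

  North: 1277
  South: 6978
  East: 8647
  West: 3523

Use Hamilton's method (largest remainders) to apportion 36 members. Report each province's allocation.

Standard divisor: 20425 ÷ 36 ≈ 567.361.
Standard quotas: North 2.2508, South 12.2990, East 15.2407, West 6.2094.
Lower quotas: North 2, South 12, East 15, West 6 (sum 35, leaving 1 seat).
Remainders in descending order: South 0.2990, North 0.2508, East 0.2407, West 0.2094.
Largest remainder: South receives the extra seat.

North=2, South=13, East=15, West=6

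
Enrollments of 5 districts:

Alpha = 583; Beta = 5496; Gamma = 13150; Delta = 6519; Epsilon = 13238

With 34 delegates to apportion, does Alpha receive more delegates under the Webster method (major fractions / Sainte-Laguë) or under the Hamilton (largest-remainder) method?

Webster: Alpha 1, Beta 5, Gamma 11, Delta 6, Epsilon 11.
Hamilton: Alpha 0, Beta 5, Gamma 11, Delta 6, Epsilon 12.
Alpha gets 1 under Webster and 0 under Hamilton.

Webster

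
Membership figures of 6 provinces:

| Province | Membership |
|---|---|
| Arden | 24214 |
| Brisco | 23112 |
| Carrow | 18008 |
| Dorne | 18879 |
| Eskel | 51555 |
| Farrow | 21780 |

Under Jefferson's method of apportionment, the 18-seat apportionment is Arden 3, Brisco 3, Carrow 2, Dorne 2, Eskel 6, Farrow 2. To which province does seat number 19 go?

Priority for the next seat is population ÷ (current seats + 1).
Priorities: Arden 6053.500, Brisco 5778.000, Carrow 6002.667, Dorne 6293.000, Eskel 7365.000, Farrow 7260.000.
Highest priority: Eskel.

Eskel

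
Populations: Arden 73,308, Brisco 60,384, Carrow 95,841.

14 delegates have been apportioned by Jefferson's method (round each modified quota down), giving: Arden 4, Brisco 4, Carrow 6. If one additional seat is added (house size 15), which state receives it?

Arden

Priority for the next seat is population ÷ (current seats + 1).
Priorities: Arden 14661.600, Brisco 12076.800, Carrow 13691.571.
Highest priority: Arden.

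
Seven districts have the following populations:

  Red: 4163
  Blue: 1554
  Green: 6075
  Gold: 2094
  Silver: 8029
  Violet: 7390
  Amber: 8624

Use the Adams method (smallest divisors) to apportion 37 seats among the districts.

Red: 4, Blue: 2, Green: 6, Gold: 2, Silver: 8, Violet: 7, Amber: 8

Standard divisor 37929/37 ≈ 1025.108; standard quotas: Red 4.061, Blue 1.516, Green 5.926, Gold 2.043, Silver 7.832, Violet 7.209, Amber 8.413.
Rounding up gives 5, 2, 6, 3, 8, 8, 9 = 41 seats, so the divisor must be adjusted.
With modified divisor 1100: modified quotas Red 3.785, Blue 1.413, Green 5.523, Gold 1.904, Silver 7.299, Violet 6.718, Amber 7.840.
Rounding up: Red 4, Blue 2, Green 6, Gold 2, Silver 8, Violet 7, Amber 8 (total 37).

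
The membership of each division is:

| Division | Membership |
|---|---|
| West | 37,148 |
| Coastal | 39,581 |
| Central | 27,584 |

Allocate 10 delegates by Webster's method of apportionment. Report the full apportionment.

West=3, Coastal=4, Central=3

Standard divisor 104313/10 ≈ 10431.3; standard quotas: West 3.561, Coastal 3.794, Central 2.644.
Rounding to the nearest integer gives 4, 4, 3 = 11 seats, so the divisor must be adjusted.
With modified divisor 10800: modified quotas West 3.440, Coastal 3.665, Central 2.554.
Rounding to the nearest integer: West 3, Coastal 4, Central 3 (total 10).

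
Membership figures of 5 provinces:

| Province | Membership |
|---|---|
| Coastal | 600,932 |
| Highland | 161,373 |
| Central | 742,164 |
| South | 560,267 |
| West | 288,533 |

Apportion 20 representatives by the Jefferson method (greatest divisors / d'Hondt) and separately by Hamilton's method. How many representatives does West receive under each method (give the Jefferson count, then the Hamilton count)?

2 and 3

Jefferson: Coastal 5, Highland 1, Central 7, South 5, West 2.
Hamilton: Coastal 5, Highland 1, Central 6, South 5, West 3.
West gets 2 under Jefferson and 3 under Hamilton.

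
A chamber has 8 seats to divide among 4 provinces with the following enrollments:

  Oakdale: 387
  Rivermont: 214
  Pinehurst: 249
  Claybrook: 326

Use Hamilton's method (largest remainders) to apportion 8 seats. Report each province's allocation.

The standard divisor is 1176/8 = 147.
Standard quotas: Oakdale 2.633, Rivermont 1.456, Pinehurst 1.694, Claybrook 2.218.
Lower quotas: Oakdale 2, Rivermont 1, Pinehurst 1, Claybrook 2 (sum 6, leaving 2 seats).
Remainders in descending order: Pinehurst 0.694, Oakdale 0.633, Rivermont 0.456, Claybrook 0.218.
The surplus seats go to Pinehurst, Oakdale.

Oakdale=3, Rivermont=1, Pinehurst=2, Claybrook=2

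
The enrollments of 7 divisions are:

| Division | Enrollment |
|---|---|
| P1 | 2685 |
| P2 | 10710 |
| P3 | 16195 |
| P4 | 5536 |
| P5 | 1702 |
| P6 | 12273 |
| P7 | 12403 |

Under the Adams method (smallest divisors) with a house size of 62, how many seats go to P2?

11

Standard divisor 61504/62 ≈ 992; standard quotas: P1 2.707, P2 10.796, P3 16.326, P4 5.581, P5 1.716, P6 12.372, P7 12.503.
Rounding up gives 3, 11, 17, 6, 2, 13, 13 = 65 seats, so the divisor must be adjusted.
With modified divisor 1050: modified quotas P1 2.557, P2 10.200, P3 15.424, P4 5.272, P5 1.621, P6 11.689, P7 11.812.
Rounding up: P1 3, P2 11, P3 16, P4 6, P5 2, P6 12, P7 12 (total 62).
P2 receives 11.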